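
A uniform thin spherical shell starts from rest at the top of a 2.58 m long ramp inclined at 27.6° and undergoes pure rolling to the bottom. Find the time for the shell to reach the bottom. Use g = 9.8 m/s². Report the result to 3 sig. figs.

t ≈ 1.38 s

Here I = (2/3)MR², so the shape factor k = I/(MR²) = 2/3.
Newton's second law down the slope: Mg sinθ − f = Ma. The torque equation fR = Iα (with α = a/R) gives f = kMa.
Hence a = g sinθ/(1+k) = 9.8×sin27.6°/1.667 = 2.724 m/s².
Starting from rest, L = ½at², so t = √(2L/a) = √(2×2.58/2.724) ≈ 1.38 s.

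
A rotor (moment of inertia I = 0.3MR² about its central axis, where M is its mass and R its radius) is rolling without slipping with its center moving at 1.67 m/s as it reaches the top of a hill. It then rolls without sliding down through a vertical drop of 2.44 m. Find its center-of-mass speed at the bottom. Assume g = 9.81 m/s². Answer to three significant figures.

Here I = 0.3MR², so the shape factor k = I/(MR²) = 0.3.
Rolling without slipping gives ω = v/R, so the total kinetic energy is ½Mv² + ½Iω² = ½(1+k)Mv² = (13/20)Mv².
Energy conservation: (13/20)Mv₀² + Mgh = (13/20)Mv², so v² = v₀² + 2gh/(1+k).
v = √(1.67² + 2×9.81×2.44/1.3) = √39.61 ≈ 6.29 m/s.

v ≈ 6.29 m/s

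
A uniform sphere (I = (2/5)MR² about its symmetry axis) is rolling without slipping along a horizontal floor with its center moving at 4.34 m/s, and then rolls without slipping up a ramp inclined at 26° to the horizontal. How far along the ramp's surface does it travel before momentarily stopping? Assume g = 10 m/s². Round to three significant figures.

d ≈ 3.01 m

With I = (2/5)MR², the ratio k = I/(MR²) is 0.4.
Pure rolling means v = ωR; then KE = ½Mv² + ½I(v/R)² = ½(1+k)Mv² = (7/10)Mv².
Setting this equal to Mgh gives the vertical rise h = (1+k)v₀²/(2g) = 1.4×4.34²/(2×10) = 1.318 m.
Along the incline, d = h/sinθ = 1.318/sin26° ≈ 3.01 m.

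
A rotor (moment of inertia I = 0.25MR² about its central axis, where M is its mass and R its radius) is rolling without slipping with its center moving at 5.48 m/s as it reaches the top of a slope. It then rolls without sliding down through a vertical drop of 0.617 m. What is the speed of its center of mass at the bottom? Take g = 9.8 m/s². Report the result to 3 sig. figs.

v ≈ 6.30 m/s

The moment of inertia is 0.25MR², giving k ≡ I/(MR²) = 0.25.
Pure rolling means v = ωR; then KE = ½Mv² + ½I(v/R)² = ½(1+k)Mv² = (5/8)Mv².
Energy conservation: (5/8)Mv₀² + Mgh = (5/8)Mv², so v² = v₀² + 2gh/(1+k).
v = √(5.48² + 2×9.8×0.617/1.25) = √39.7 ≈ 6.30 m/s.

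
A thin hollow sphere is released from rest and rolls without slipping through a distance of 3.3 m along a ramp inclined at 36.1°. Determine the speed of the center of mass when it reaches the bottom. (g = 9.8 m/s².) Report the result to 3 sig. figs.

v ≈ 4.78 m/s

With I = (2/3)MR², the ratio k = I/(MR²) is 2/3.
Pure rolling means v = ωR; then KE = ½Mv² + ½I(v/R)² = ½(1+k)Mv² = (5/6)Mv².
The vertical drop is h = L sinθ = 3.3 × sin36.1° = 1.944 m.
Setting Mgh = (5/6)Mv² gives v = √(2gh/(1+k)) = √(2·9.8·1.944/1.667) ≈ 4.78 m/s.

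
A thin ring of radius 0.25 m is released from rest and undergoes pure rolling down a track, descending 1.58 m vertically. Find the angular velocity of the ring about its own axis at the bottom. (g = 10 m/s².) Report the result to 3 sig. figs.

With I = MR², the ratio k = I/(MR²) is 1.
Since it rolls without slipping, ω = v/R and KE = ½Mv² + ½Iω² = ½(1+k)Mv² = Mv².
Energy conservation Mgh = ½(1+k)Mv² gives v = √(2gh/(1+k)) = √(2 × 10 × 1.58 / 2) = 3.975 m/s.
The angular speed follows from ω = v/R = 3.975/0.25 ≈ 15.9 rad/s.

ω ≈ 15.9 rad/s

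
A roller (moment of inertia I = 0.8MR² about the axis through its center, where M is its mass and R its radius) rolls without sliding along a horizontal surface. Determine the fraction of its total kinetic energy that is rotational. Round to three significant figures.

The moment of inertia is 0.8MR², giving k ≡ I/(MR²) = 0.8.
With ω = v/R, KE_trans = ½Mv² and KE_rot = ½Iω² = ½kMv², so KE_total = ½(1+k)Mv².
The rotational fraction is therefore k/(1+k) = 0.8/1.8 ≈ 0.444.

fraction ≈ 0.444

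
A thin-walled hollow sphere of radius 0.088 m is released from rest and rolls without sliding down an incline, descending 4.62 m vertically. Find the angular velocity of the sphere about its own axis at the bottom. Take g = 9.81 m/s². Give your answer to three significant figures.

ω ≈ 83.8 rad/s

The moment of inertia is (2/3)MR², giving k ≡ I/(MR²) = 2/3.
Rolling without slipping gives ω = v/R, so the total kinetic energy is ½Mv² + ½Iω² = ½(1+k)Mv² = (5/6)Mv².
Energy conservation Mgh = ½(1+k)Mv² gives v = √(2gh/(1+k)) = √(2 × 9.81 × 4.62 / 1.667) = 7.375 m/s.
The angular speed follows from ω = v/R = 7.375/0.088 ≈ 83.8 rad/s.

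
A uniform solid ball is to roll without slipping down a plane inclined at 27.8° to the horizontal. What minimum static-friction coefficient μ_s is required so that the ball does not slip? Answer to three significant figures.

μ_min ≈ 0.151

With I = (2/5)MR², the ratio k = I/(MR²) is 0.4.
Newton's second law down the slope: Mg sinθ − f = Ma. The torque equation fR = Iα (with α = a/R) gives f = kMa.
These give a = g sinθ/(1+k) and the required friction f = kMg sinθ/(1+k).
With N = Mg cosθ, the no-slip condition f ≤ μN gives μ_min = f/N = k tanθ/(1+k).
μ_min = 0.4 × tan27.8° / 1.4 ≈ 0.151.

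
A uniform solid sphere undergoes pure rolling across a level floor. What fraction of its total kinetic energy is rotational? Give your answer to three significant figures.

fraction ≈ 0.286

The moment of inertia is (2/5)MR², giving k ≡ I/(MR²) = 0.4.
With ω = v/R, KE_trans = ½Mv² and KE_rot = ½Iω² = ½kMv², so KE_total = ½(1+k)Mv².
The rotational fraction is therefore k/(1+k) = 0.4/1.4 ≈ 0.286.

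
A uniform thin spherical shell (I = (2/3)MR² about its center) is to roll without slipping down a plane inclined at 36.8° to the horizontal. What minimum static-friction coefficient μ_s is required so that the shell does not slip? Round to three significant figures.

μ_min ≈ 0.299

Here I = (2/3)MR², so the shape factor k = I/(MR²) = 2/3.
Along the incline Mg sinθ − f = Ma, and torque about the center fR = Iα = kMR²(a/R) gives f = kMa.
These give a = g sinθ/(1+k) and the required friction f = kMg sinθ/(1+k).
The normal force is N = Mg cosθ, so μ_min = f/N = k tanθ/(1+k).
μ_min = (2/3) × tan36.8° / 1.667 ≈ 0.299.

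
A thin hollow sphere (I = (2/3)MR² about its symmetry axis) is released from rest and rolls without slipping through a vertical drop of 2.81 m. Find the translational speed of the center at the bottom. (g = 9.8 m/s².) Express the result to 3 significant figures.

v ≈ 5.75 m/s

Here I = (2/3)MR², so the shape factor k = I/(MR²) = 2/3.
The rolling condition ω = v/R makes the rotational term ½I(v/R)² = ½kMv², so KE_total = ½(1+k)Mv² = (5/6)Mv².
Setting Mgh = (5/6)Mv² gives v = √(2gh/(1+k)) = √(2·9.8·2.81/1.667) ≈ 5.75 m/s.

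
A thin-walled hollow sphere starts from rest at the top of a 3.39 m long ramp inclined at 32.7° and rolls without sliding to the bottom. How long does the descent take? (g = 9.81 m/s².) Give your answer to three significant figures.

With I = (2/3)MR², the ratio k = I/(MR²) is 2/3.
Along the incline Mg sinθ − f = Ma, and torque about the center fR = Iα = kMR²(a/R) gives f = kMa.
Hence a = g sinθ/(1+k) = 9.81×sin32.7°/1.667 = 3.18 m/s².
With constant a from rest, t = √(2L/a) = √(2·3.39/3.18) ≈ 1.46 s.

t ≈ 1.46 s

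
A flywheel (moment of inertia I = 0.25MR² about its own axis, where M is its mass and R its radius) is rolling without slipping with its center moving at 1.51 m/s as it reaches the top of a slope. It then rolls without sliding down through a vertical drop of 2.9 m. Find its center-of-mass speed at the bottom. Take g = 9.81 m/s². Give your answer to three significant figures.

For this body I = 0.25MR², i.e. k = I/(MR²) = 0.25.
Rolling without slipping gives ω = v/R, so the total kinetic energy is ½Mv² + ½Iω² = ½(1+k)Mv² = (5/8)Mv².
Energy conservation: (5/8)Mv₀² + Mgh = (5/8)Mv², so v² = v₀² + 2gh/(1+k).
v = √(1.51² + 2×9.81×2.9/1.25) = √47.8 ≈ 6.91 m/s.

v ≈ 6.91 m/s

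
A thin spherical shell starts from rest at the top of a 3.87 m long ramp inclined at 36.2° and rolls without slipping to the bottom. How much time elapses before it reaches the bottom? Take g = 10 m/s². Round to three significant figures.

For this body I = (2/3)MR², i.e. k = I/(MR²) = 2/3.
Along the incline Mg sinθ − f = Ma, and torque about the center fR = Iα = kMR²(a/R) gives f = kMa.
Hence a = g sinθ/(1+k) = 10×sin36.2°/1.667 = 3.544 m/s².
With constant a from rest, t = √(2L/a) = √(2·3.87/3.544) ≈ 1.48 s.

t ≈ 1.48 s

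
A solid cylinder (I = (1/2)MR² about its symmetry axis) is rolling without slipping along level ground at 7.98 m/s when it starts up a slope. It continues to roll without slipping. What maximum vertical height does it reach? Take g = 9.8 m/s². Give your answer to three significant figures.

h ≈ 4.87 m

For this body I = (1/2)MR², i.e. k = I/(MR²) = 0.5.
Since it rolls without slipping, ω = v/R and KE = ½Mv² + ½Iω² = ½(1+k)Mv² = (3/4)Mv².
At the top the kinetic energy is zero, so (3/4)Mv₀² = Mgh.
Thus h = (1+k)v₀²/(2g) = 1.5 × 7.98² / (2 × 9.8) ≈ 4.87 m.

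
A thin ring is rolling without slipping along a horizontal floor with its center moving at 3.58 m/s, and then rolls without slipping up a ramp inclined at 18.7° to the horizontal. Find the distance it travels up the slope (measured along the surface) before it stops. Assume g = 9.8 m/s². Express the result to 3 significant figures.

Here I = MR², so the shape factor k = I/(MR²) = 1.
Rolling without slipping gives ω = v/R, so the total kinetic energy is ½Mv² + ½Iω² = ½(1+k)Mv² = Mv².
Setting this equal to Mgh gives the vertical rise h = (1+k)v₀²/(2g) = 2×3.58²/(2×9.8) = 1.308 m.
Along the incline, d = h/sinθ = 1.308/sin18.7° ≈ 4.08 m.

d ≈ 4.08 m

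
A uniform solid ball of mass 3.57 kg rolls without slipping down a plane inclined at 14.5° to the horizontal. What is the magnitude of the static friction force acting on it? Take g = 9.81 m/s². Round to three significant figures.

f ≈ 2.51 N

The moment of inertia is (2/5)MR², giving k ≡ I/(MR²) = 0.4.
Translational: Mg sinθ − f = Ma. Rotational about the CM: fR = Iα = kMRa, so f = kMa.
Combining, a = g sinθ/(1+k) and f = kMa = kMg sinθ/(1+k).
f = 0.4 × 3.57 × 9.81 × sin14.5° / 1.4 ≈ 2.51 N.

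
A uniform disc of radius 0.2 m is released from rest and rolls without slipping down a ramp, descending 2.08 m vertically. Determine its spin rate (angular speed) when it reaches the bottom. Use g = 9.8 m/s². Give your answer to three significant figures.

Here I = (1/2)MR², so the shape factor k = I/(MR²) = 0.5.
Since it rolls without slipping, ω = v/R and KE = ½Mv² + ½Iω² = ½(1+k)Mv² = (3/4)Mv².
Energy conservation Mgh = ½(1+k)Mv² gives v = √(2gh/(1+k)) = √(2 × 9.8 × 2.08 / 1.5) = 5.213 m/s.
The angular speed follows from ω = v/R = 5.213/0.2 ≈ 26.1 rad/s.

ω ≈ 26.1 rad/s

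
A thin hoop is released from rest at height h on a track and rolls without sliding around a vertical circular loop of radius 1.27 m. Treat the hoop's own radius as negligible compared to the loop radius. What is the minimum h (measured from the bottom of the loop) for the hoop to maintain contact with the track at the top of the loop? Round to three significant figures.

With I = MR², the ratio k = I/(MR²) is 1.
At the top, contact is just lost when gravity alone supplies the centripetal force: Mg = Mv_top²/r, i.e. v_top² = gr.
With ω = v/R, the kinetic energy at speed v is ½(1+k)Mv² = Mv².
Energy conservation from release (height h) to the top (height 2r): Mgh = Mg(2r) + M·gr.
Thus h_min = 2r + (1+k)r/2 = r(2 + 2/2) = 1.27 × 3 ≈ 3.81 m.

h_min ≈ 3.81 m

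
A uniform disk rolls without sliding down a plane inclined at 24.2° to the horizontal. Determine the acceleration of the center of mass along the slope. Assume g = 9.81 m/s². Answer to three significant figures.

a ≈ 2.68 m/s²

The moment of inertia is (1/2)MR², giving k ≡ I/(MR²) = 0.5.
Along the incline Mg sinθ − f = Ma, and torque about the center fR = Iα = kMR²(a/R) gives f = kMa.
Eliminating f: Mg sinθ = (1+k)Ma, so a = g sinθ/(1+k) = 9.81 × sin24.2° / 1.5 ≈ 2.68 m/s².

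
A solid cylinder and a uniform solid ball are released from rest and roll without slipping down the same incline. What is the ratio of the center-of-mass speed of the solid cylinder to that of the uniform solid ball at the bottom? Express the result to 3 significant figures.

Each satisfies Mgh = ½(1+k)Mv² with k = I/(MR²), so v ∝ 1/√(1+k).
For the solid cylinder k = 0.5; for the uniform solid ball k = 0.4.
v₁/v₂ = √((1+k₂)/(1+k₁)) = √(1.4/1.5) ≈ 0.966.

v_ratio ≈ 0.966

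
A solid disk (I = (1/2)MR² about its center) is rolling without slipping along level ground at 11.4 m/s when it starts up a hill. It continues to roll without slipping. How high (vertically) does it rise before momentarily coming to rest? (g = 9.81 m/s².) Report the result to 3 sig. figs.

h ≈ 9.94 m

With I = (1/2)MR², the ratio k = I/(MR²) is 0.5.
Since it rolls without slipping, ω = v/R and KE = ½Mv² + ½Iω² = ½(1+k)Mv² = (3/4)Mv².
All of this converts to potential energy at the highest point: (3/4)Mv₀² = Mgh.
Thus h = (1+k)v₀²/(2g) = 1.5 × 11.4² / (2 × 9.81) ≈ 9.94 m.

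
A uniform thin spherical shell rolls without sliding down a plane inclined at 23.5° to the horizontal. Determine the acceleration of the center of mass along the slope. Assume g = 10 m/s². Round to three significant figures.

With I = (2/3)MR², the ratio k = I/(MR²) is 2/3.
Along the incline Mg sinθ − f = Ma, and torque about the center fR = Iα = kMR²(a/R) gives f = kMa.
Eliminating f: Mg sinθ = (1+k)Ma, so a = g sinθ/(1+k) = 10 × sin23.5° / 1.667 ≈ 2.39 m/s².

a ≈ 2.39 m/s²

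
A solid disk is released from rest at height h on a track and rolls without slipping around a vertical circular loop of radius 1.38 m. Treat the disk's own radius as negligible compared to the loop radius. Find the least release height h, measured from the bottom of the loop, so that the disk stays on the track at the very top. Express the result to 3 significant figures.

The moment of inertia is (1/2)MR², giving k ≡ I/(MR²) = 0.5.
At the top of the loop, the minimum-contact condition is Mg = Mv_top²/r, so v_top² = gr.
With ω = v/R, the kinetic energy at speed v is ½(1+k)Mv² = (3/4)Mv².
Energy conservation from release (height h) to the top (height 2r): Mgh = Mg(2r) + (3/4)M·gr.
Thus h_min = 2r + (1+k)r/2 = r(2 + 1.5/2) = 1.38 × 2.75 ≈ 3.80 m.

h_min ≈ 3.80 m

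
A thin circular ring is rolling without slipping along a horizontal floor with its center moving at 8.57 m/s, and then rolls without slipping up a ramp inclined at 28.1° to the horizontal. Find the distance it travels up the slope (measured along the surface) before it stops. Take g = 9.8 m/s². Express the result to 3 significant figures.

Here I = MR², so the shape factor k = I/(MR²) = 1.
The rolling condition ω = v/R makes the rotational term ½I(v/R)² = ½kMv², so KE_total = ½(1+k)Mv² = Mv².
Setting this equal to Mgh gives the vertical rise h = (1+k)v₀²/(2g) = 2×8.57²/(2×9.8) = 7.494 m.
Along the incline, d = h/sinθ = 7.494/sin28.1° ≈ 15.9 m.

d ≈ 15.9 m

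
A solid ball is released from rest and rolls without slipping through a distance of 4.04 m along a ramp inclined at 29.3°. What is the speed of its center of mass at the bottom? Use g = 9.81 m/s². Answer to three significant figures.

v ≈ 5.26 m/s

With I = (2/5)MR², the ratio k = I/(MR²) is 0.4.
Rolling without slipping gives ω = v/R, so the total kinetic energy is ½Mv² + ½Iω² = ½(1+k)Mv² = (7/10)Mv².
The vertical drop is h = L sinθ = 4.04 × sin29.3° = 1.977 m.
Setting Mgh = (7/10)Mv² gives v = √(2gh/(1+k)) = √(2·9.81·1.977/1.4) ≈ 5.26 m/s.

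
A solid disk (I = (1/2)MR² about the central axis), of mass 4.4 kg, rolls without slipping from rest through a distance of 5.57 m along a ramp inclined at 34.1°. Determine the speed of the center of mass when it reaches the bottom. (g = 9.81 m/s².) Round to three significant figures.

v ≈ 6.39 m/s

The moment of inertia is (1/2)MR², giving k ≡ I/(MR²) = 0.5.
Since it rolls without slipping, ω = v/R and KE = ½Mv² + ½Iω² = ½(1+k)Mv² = (3/4)Mv².
The vertical drop is h = L sinθ = 5.57 × sin34.1° = 3.123 m.
Setting Mgh = (3/4)Mv² gives v = √(2gh/(1+k)) = √(2·9.81·3.123/1.5) ≈ 6.39 m/s.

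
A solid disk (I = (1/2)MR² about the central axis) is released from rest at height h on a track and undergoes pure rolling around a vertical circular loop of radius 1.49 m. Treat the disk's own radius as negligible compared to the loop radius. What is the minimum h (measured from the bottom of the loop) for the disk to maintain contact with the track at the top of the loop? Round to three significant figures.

With I = (1/2)MR², the ratio k = I/(MR²) is 0.5.
At the top of the loop, the minimum-contact condition is Mg = Mv_top²/r, so v_top² = gr.
With ω = v/R, the kinetic energy at speed v is ½(1+k)Mv² = (3/4)Mv².
Energy conservation from release (height h) to the top (height 2r): Mgh = Mg(2r) + (3/4)M·gr.
Thus h_min = 2r + (1+k)r/2 = r(2 + 1.5/2) = 1.49 × 2.75 ≈ 4.10 m.

h_min ≈ 4.10 m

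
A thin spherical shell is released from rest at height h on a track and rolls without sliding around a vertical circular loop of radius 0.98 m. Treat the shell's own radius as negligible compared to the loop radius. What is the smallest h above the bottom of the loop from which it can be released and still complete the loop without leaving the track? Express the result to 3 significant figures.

h_min ≈ 2.78 m

The moment of inertia is (2/3)MR², giving k ≡ I/(MR²) = 2/3.
At the top, contact is just lost when gravity alone supplies the centripetal force: Mg = Mv_top²/r, i.e. v_top² = gr.
With ω = v/R, the kinetic energy at speed v is ½(1+k)Mv² = (5/6)Mv².
Energy conservation from release (height h) to the top (height 2r): Mgh = Mg(2r) + (5/6)M·gr.
Thus h_min = 2r + (1+k)r/2 = r(2 + 1.667/2) = 0.98 × 2.833 ≈ 2.78 m.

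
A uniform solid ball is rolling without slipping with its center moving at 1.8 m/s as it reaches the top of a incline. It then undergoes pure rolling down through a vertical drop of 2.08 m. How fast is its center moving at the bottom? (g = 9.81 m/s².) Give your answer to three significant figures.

v ≈ 5.69 m/s

Here I = (2/5)MR², so the shape factor k = I/(MR²) = 0.4.
Since it rolls without slipping, ω = v/R and KE = ½Mv² + ½Iω² = ½(1+k)Mv² = (7/10)Mv².
Conserving energy between top and bottom: (7/10)Mv² = (7/10)Mv₀² + Mgh, hence v² = v₀² + 2gh/(1+k).
v = √(1.8² + 2×9.81×2.08/1.4) = √32.39 ≈ 5.69 m/s.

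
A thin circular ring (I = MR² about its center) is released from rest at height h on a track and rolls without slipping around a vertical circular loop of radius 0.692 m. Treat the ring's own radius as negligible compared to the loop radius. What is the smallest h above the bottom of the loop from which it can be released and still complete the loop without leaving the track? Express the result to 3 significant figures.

Here I = MR², so the shape factor k = I/(MR²) = 1.
At the top of the loop, the minimum-contact condition is Mg = Mv_top²/r, so v_top² = gr.
With ω = v/R, the kinetic energy at speed v is ½(1+k)Mv² = Mv².
Energy conservation from release (height h) to the top (height 2r): Mgh = Mg(2r) + M·gr.
Thus h_min = 2r + (1+k)r/2 = r(2 + 2/2) = 0.692 × 3 ≈ 2.08 m.

h_min ≈ 2.08 m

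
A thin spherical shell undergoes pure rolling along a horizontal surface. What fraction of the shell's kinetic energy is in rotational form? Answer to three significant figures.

For this body I = (2/3)MR², i.e. k = I/(MR²) = 2/3.
With ω = v/R, KE_trans = ½Mv² and KE_rot = ½Iω² = ½kMv², so KE_total = ½(1+k)Mv².
The rotational fraction is therefore k/(1+k) = (2/3)/1.667 ≈ 0.400.

fraction ≈ 0.400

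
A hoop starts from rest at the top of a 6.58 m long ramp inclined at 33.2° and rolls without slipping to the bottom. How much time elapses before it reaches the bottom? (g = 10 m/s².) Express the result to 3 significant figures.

t ≈ 2.19 s

Here I = MR², so the shape factor k = I/(MR²) = 1.
Newton's second law down the slope: Mg sinθ − f = Ma. The torque equation fR = Iα (with α = a/R) gives f = kMa.
Hence a = g sinθ/(1+k) = 10×sin33.2°/2 = 2.738 m/s².
Starting from rest, L = ½at², so t = √(2L/a) = √(2×6.58/2.738) ≈ 2.19 s.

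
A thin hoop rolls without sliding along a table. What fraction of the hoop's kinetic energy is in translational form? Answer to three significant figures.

fraction ≈ 0.500

With I = MR², the ratio k = I/(MR²) is 1.
With ω = v/R, KE_trans = ½Mv² and KE_rot = ½Iω² = ½kMv², so KE_total = ½(1+k)Mv².
The translational fraction is therefore 1/(1+k) = 1/2 ≈ 0.500.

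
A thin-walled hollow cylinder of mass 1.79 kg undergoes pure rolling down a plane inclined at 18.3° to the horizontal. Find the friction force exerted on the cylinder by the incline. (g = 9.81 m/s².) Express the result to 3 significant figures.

For this body I = MR², i.e. k = I/(MR²) = 1.
Translational: Mg sinθ − f = Ma. Rotational about the CM: fR = Iα = kMRa, so f = kMa.
Combining, a = g sinθ/(1+k) and f = kMa = kMg sinθ/(1+k).
f = 1 × 1.79 × 9.81 × sin18.3° / 2 ≈ 2.76 N.

f ≈ 2.76 N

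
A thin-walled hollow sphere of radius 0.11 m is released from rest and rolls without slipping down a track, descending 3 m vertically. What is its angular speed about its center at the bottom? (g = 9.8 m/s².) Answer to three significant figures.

ω ≈ 54.0 rad/s

The moment of inertia is (2/3)MR², giving k ≡ I/(MR²) = 2/3.
The rolling condition ω = v/R makes the rotational term ½I(v/R)² = ½kMv², so KE_total = ½(1+k)Mv² = (5/6)Mv².
Energy conservation Mgh = ½(1+k)Mv² gives v = √(2gh/(1+k)) = √(2 × 9.8 × 3 / 1.667) = 5.94 m/s.
Then ω = v/R = 5.94 / 0.11 ≈ 54.0 rad/s.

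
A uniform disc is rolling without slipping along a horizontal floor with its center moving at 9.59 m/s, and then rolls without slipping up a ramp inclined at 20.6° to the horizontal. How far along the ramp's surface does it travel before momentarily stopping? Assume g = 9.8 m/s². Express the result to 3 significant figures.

d ≈ 20.0 m

The moment of inertia is (1/2)MR², giving k ≡ I/(MR²) = 0.5.
Rolling without slipping gives ω = v/R, so the total kinetic energy is ½Mv² + ½Iω² = ½(1+k)Mv² = (3/4)Mv².
Setting this equal to Mgh gives the vertical rise h = (1+k)v₀²/(2g) = 1.5×9.59²/(2×9.8) = 7.038 m.
Along the incline, d = h/sinθ = 7.038/sin20.6° ≈ 20.0 m.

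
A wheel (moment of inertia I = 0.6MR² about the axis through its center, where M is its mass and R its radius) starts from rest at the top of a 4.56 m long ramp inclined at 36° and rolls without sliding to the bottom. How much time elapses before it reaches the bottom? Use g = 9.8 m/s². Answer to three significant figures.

The moment of inertia is 0.6MR², giving k ≡ I/(MR²) = 0.6.
Newton's second law down the slope: Mg sinθ − f = Ma. The torque equation fR = Iα (with α = a/R) gives f = kMa.
Hence a = g sinθ/(1+k) = 9.8×sin36°/1.6 = 3.6 m/s².
Starting from rest, L = ½at², so t = √(2L/a) = √(2×4.56/3.6) ≈ 1.59 s.

t ≈ 1.59 s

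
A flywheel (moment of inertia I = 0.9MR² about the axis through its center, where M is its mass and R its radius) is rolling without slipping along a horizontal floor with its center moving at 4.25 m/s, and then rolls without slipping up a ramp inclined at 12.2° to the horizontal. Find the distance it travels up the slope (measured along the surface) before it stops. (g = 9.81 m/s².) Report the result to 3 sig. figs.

d ≈ 8.28 m

For this body I = 0.9MR², i.e. k = I/(MR²) = 0.9.
Pure rolling means v = ωR; then KE = ½Mv² + ½I(v/R)² = ½(1+k)Mv² = (19/20)Mv².
Setting this equal to Mgh gives the vertical rise h = (1+k)v₀²/(2g) = 1.9×4.25²/(2×9.81) = 1.749 m.
The distance along the slope is d = h/sinθ = 1.749/sin12.2° ≈ 8.28 m.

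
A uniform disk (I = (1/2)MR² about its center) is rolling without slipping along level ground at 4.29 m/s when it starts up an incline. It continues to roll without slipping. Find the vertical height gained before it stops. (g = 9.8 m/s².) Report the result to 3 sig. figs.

h ≈ 1.41 m

Here I = (1/2)MR², so the shape factor k = I/(MR²) = 0.5.
The rolling condition ω = v/R makes the rotational term ½I(v/R)² = ½kMv², so KE_total = ½(1+k)Mv² = (3/4)Mv².
All of this converts to potential energy at the highest point: (3/4)Mv₀² = Mgh.
Thus h = (1+k)v₀²/(2g) = 1.5 × 4.29² / (2 × 9.8) ≈ 1.41 m.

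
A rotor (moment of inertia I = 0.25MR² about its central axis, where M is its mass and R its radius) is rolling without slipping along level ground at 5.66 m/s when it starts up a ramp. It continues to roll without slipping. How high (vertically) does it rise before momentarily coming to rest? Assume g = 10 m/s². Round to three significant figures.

h ≈ 2.00 m

The moment of inertia is 0.25MR², giving k ≡ I/(MR²) = 0.25.
The rolling condition ω = v/R makes the rotational term ½I(v/R)² = ½kMv², so KE_total = ½(1+k)Mv² = (5/8)Mv².
All of this converts to potential energy at the highest point: (5/8)Mv₀² = Mgh.
Thus h = (1+k)v₀²/(2g) = 1.25 × 5.66² / (2 × 10) ≈ 2.00 m.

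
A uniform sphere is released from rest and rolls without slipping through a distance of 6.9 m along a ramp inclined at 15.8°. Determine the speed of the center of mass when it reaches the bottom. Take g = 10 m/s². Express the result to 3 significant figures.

v ≈ 5.18 m/s

Here I = (2/5)MR², so the shape factor k = I/(MR²) = 0.4.
Rolling without slipping gives ω = v/R, so the total kinetic energy is ½Mv² + ½Iω² = ½(1+k)Mv² = (7/10)Mv².
The vertical drop is h = L sinθ = 6.9 × sin15.8° = 1.879 m.
Setting Mgh = (7/10)Mv² gives v = √(2gh/(1+k)) = √(2·10·1.879/1.4) ≈ 5.18 m/s.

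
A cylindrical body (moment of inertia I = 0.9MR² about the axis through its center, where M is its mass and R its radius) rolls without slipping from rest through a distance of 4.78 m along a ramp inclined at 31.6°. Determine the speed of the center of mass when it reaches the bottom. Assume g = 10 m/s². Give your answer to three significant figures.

Here I = 0.9MR², so the shape factor k = I/(MR²) = 0.9.
Since it rolls without slipping, ω = v/R and KE = ½Mv² + ½Iω² = ½(1+k)Mv² = (19/20)Mv².
The vertical drop is h = L sinθ = 4.78 × sin31.6° = 2.505 m.
Setting Mgh = (19/20)Mv² gives v = √(2gh/(1+k)) = √(2·10·2.505/1.9) ≈ 5.13 m/s.

v ≈ 5.13 m/s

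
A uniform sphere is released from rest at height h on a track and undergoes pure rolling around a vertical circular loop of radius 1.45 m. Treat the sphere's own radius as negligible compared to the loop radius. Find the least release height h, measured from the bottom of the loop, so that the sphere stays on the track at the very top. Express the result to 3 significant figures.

Here I = (2/5)MR², so the shape factor k = I/(MR²) = 0.4.
At the top of the loop, the minimum-contact condition is Mg = Mv_top²/r, so v_top² = gr.
With ω = v/R, the kinetic energy at speed v is ½(1+k)Mv² = (7/10)Mv².
Energy conservation from release (height h) to the top (height 2r): Mgh = Mg(2r) + (7/10)M·gr.
Thus h_min = 2r + (1+k)r/2 = r(2 + 1.4/2) = 1.45 × 2.7 ≈ 3.92 m.

h_min ≈ 3.92 m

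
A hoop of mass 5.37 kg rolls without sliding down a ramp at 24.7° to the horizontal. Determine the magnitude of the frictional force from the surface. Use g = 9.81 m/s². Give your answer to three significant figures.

f ≈ 11.0 N

For this body I = MR², i.e. k = I/(MR²) = 1.
Newton's second law down the slope: Mg sinθ − f = Ma. The torque equation fR = Iα (with α = a/R) gives f = kMa.
Combining, a = g sinθ/(1+k) and f = kMa = kMg sinθ/(1+k).
f = 1 × 5.37 × 9.81 × sin24.7° / 2 ≈ 11.0 N.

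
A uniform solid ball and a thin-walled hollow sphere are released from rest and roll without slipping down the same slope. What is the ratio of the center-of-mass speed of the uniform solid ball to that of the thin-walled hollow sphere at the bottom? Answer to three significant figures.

Each satisfies Mgh = ½(1+k)Mv² with k = I/(MR²), so v ∝ 1/√(1+k).
For the uniform solid ball k = 0.4; for the thin-walled hollow sphere k = 2/3.
v₁/v₂ = √((1+k₂)/(1+k₁)) = √(1.667/1.4) ≈ 1.09.

v_ratio ≈ 1.09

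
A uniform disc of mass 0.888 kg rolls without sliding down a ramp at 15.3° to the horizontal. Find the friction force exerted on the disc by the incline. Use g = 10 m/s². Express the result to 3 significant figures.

Here I = (1/2)MR², so the shape factor k = I/(MR²) = 0.5.
Translational: Mg sinθ − f = Ma. Rotational about the CM: fR = Iα = kMRa, so f = kMa.
Combining, a = g sinθ/(1+k) and f = kMa = kMg sinθ/(1+k).
f = 0.5 × 0.888 × 10 × sin15.3° / 1.5 ≈ 0.781 N.

f ≈ 0.781 N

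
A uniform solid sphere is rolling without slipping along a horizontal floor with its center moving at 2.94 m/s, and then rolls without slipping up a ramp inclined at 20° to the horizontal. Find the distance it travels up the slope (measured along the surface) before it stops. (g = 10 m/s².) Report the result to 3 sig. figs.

d ≈ 1.77 m

With I = (2/5)MR², the ratio k = I/(MR²) is 0.4.
Pure rolling means v = ωR; then KE = ½Mv² + ½I(v/R)² = ½(1+k)Mv² = (7/10)Mv².
Setting this equal to Mgh gives the vertical rise h = (1+k)v₀²/(2g) = 1.4×2.94²/(2×10) = 0.6051 m.
Along the incline, d = h/sinθ = 0.6051/sin20° ≈ 1.77 m.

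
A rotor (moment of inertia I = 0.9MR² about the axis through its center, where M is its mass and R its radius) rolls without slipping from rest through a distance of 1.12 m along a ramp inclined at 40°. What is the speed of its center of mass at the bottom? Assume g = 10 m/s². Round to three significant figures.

With I = 0.9MR², the ratio k = I/(MR²) is 0.9.
Since it rolls without slipping, ω = v/R and KE = ½Mv² + ½Iω² = ½(1+k)Mv² = (19/20)Mv².
The vertical drop is h = L sinθ = 1.12 × sin40° = 0.7199 m.
Setting Mgh = (19/20)Mv² gives v = √(2gh/(1+k)) = √(2·10·0.7199/1.9) ≈ 2.75 m/s.

v ≈ 2.75 m/s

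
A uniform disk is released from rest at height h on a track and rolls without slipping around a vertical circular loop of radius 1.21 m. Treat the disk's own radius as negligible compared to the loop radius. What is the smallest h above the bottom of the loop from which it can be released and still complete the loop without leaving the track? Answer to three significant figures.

h_min ≈ 3.33 m

For this body I = (1/2)MR², i.e. k = I/(MR²) = 0.5.
At the top, contact is just lost when gravity alone supplies the centripetal force: Mg = Mv_top²/r, i.e. v_top² = gr.
With ω = v/R, the kinetic energy at speed v is ½(1+k)Mv² = (3/4)Mv².
Energy conservation from release (height h) to the top (height 2r): Mgh = Mg(2r) + (3/4)M·gr.
Thus h_min = 2r + (1+k)r/2 = r(2 + 1.5/2) = 1.21 × 2.75 ≈ 3.33 m.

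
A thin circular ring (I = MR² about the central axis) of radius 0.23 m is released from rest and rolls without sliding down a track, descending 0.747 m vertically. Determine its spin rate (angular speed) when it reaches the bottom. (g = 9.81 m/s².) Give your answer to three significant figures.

With I = MR², the ratio k = I/(MR²) is 1.
Since it rolls without slipping, ω = v/R and KE = ½Mv² + ½Iω² = ½(1+k)Mv² = Mv².
Energy conservation Mgh = ½(1+k)Mv² gives v = √(2gh/(1+k)) = √(2 × 9.81 × 0.747 / 2) = 2.707 m/s.
The angular speed follows from ω = v/R = 2.707/0.23 ≈ 11.8 rad/s.

ω ≈ 11.8 rad/s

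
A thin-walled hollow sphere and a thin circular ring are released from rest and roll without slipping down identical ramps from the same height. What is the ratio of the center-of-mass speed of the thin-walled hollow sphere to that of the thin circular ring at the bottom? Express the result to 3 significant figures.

v_ratio ≈ 1.10

Each satisfies Mgh = ½(1+k)Mv² with k = I/(MR²), so v ∝ 1/√(1+k).
For the thin-walled hollow sphere k = 2/3; for the thin circular ring k = 1.
v₁/v₂ = √((1+k₂)/(1+k₁)) = √(2/1.667) ≈ 1.10.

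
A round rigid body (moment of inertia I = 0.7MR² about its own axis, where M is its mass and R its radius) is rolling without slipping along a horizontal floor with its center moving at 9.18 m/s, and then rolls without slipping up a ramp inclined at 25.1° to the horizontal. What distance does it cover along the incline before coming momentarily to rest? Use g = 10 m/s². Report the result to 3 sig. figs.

For this body I = 0.7MR², i.e. k = I/(MR²) = 0.7.
Since it rolls without slipping, ω = v/R and KE = ½Mv² + ½Iω² = ½(1+k)Mv² = (17/20)Mv².
Setting this equal to Mgh gives the vertical rise h = (1+k)v₀²/(2g) = 1.7×9.18²/(2×10) = 7.163 m.
The distance along the slope is d = h/sinθ = 7.163/sin25.1° ≈ 16.9 m.

d ≈ 16.9 m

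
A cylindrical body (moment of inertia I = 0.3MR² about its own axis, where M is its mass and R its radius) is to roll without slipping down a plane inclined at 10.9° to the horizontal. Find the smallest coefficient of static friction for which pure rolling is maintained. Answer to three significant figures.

μ_min ≈ 0.0444

The moment of inertia is 0.3MR², giving k ≡ I/(MR²) = 0.3.
Translational: Mg sinθ − f = Ma. Rotational about the CM: fR = Iα = kMRa, so f = kMa.
These give a = g sinθ/(1+k) and the required friction f = kMg sinθ/(1+k).
The normal force is N = Mg cosθ, so μ_min = f/N = k tanθ/(1+k).
μ_min = 0.3 × tan10.9° / 1.3 ≈ 0.0444.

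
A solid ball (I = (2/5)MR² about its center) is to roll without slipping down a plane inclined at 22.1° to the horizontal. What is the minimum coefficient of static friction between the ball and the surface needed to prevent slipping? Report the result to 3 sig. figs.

For this body I = (2/5)MR², i.e. k = I/(MR²) = 0.4.
Newton's second law down the slope: Mg sinθ − f = Ma. The torque equation fR = Iα (with α = a/R) gives f = kMa.
These give a = g sinθ/(1+k) and the required friction f = kMg sinθ/(1+k).
The normal force is N = Mg cosθ, so μ_min = f/N = k tanθ/(1+k).
μ_min = 0.4 × tan22.1° / 1.4 ≈ 0.116.

μ_min ≈ 0.116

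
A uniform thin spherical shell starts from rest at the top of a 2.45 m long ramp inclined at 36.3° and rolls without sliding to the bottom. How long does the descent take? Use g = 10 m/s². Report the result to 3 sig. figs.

Here I = (2/3)MR², so the shape factor k = I/(MR²) = 2/3.
Translational: Mg sinθ − f = Ma. Rotational about the CM: fR = Iα = kMRa, so f = kMa.
Hence a = g sinθ/(1+k) = 10×sin36.3°/1.667 = 3.552 m/s².
Starting from rest, L = ½at², so t = √(2L/a) = √(2×2.45/3.552) ≈ 1.17 s.

t ≈ 1.17 s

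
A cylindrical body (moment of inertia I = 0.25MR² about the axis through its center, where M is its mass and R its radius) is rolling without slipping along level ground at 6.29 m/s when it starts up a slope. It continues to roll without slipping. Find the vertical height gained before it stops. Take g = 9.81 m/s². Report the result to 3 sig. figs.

With I = 0.25MR², the ratio k = I/(MR²) is 0.25.
Since it rolls without slipping, ω = v/R and KE = ½Mv² + ½Iω² = ½(1+k)Mv² = (5/8)Mv².
All of this converts to potential energy at the highest point: (5/8)Mv₀² = Mgh.
Thus h = (1+k)v₀²/(2g) = 1.25 × 6.29² / (2 × 9.81) ≈ 2.52 m.

h ≈ 2.52 m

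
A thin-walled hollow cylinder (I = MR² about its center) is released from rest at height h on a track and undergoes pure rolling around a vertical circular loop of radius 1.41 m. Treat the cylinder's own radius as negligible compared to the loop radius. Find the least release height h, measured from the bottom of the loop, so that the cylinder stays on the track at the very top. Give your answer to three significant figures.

For this body I = MR², i.e. k = I/(MR²) = 1.
At the top of the loop, the minimum-contact condition is Mg = Mv_top²/r, so v_top² = gr.
With ω = v/R, the kinetic energy at speed v is ½(1+k)Mv² = Mv².
Energy conservation from release (height h) to the top (height 2r): Mgh = Mg(2r) + M·gr.
Thus h_min = 2r + (1+k)r/2 = r(2 + 2/2) = 1.41 × 3 ≈ 4.23 m.

h_min ≈ 4.23 m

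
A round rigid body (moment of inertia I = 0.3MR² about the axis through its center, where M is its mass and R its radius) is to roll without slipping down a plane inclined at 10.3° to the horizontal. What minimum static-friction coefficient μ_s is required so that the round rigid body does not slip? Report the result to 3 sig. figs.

μ_min ≈ 0.0419

The moment of inertia is 0.3MR², giving k ≡ I/(MR²) = 0.3.
Translational: Mg sinθ − f = Ma. Rotational about the CM: fR = Iα = kMRa, so f = kMa.
These give a = g sinθ/(1+k) and the required friction f = kMg sinθ/(1+k).
The normal force is N = Mg cosθ, so μ_min = f/N = k tanθ/(1+k).
μ_min = 0.3 × tan10.3° / 1.3 ≈ 0.0419.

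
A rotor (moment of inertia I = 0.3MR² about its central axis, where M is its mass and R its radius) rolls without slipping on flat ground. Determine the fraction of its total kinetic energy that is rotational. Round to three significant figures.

fraction ≈ 0.231

Here I = 0.3MR², so the shape factor k = I/(MR²) = 0.3.
Since ω = v/R, the translational part is ½Mv² and the rotational part is ½I(v/R)² = ½kMv²; the total is ½(1+k)Mv².
The rotational fraction is therefore k/(1+k) = 0.3/1.3 ≈ 0.231.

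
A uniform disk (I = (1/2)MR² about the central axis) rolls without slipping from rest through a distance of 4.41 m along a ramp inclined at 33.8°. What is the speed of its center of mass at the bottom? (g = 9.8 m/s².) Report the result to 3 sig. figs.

For this body I = (1/2)MR², i.e. k = I/(MR²) = 0.5.
The rolling condition ω = v/R makes the rotational term ½I(v/R)² = ½kMv², so KE_total = ½(1+k)Mv² = (3/4)Mv².
The vertical drop is h = L sinθ = 4.41 × sin33.8° = 2.453 m.
Energy conservation: Mgh = (3/4)Mv², so v = √(2gh/(1+k)) = √(2 × 9.8 × 2.453 / 1.5) ≈ 5.66 m/s.

v ≈ 5.66 m/s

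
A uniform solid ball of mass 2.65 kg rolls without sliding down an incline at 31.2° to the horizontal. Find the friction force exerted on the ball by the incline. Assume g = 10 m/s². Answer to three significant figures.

f ≈ 3.92 N

For this body I = (2/5)MR², i.e. k = I/(MR²) = 0.4.
Translational: Mg sinθ − f = Ma. Rotational about the CM: fR = Iα = kMRa, so f = kMa.
Combining, a = g sinθ/(1+k) and f = kMa = kMg sinθ/(1+k).
f = 0.4 × 2.65 × 10 × sin31.2° / 1.4 ≈ 3.92 N.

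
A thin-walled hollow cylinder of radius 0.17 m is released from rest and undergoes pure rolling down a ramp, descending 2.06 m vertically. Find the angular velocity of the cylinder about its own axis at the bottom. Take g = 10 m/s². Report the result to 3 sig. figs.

ω ≈ 26.7 rad/s

With I = MR², the ratio k = I/(MR²) is 1.
Since it rolls without slipping, ω = v/R and KE = ½Mv² + ½Iω² = ½(1+k)Mv² = Mv².
Energy conservation Mgh = ½(1+k)Mv² gives v = √(2gh/(1+k)) = √(2 × 10 × 2.06 / 2) = 4.539 m/s.
Then ω = v/R = 4.539 / 0.17 ≈ 26.7 rad/s.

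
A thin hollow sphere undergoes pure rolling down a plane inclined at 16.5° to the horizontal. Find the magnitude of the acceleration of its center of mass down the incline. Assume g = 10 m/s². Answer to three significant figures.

For this body I = (2/3)MR², i.e. k = I/(MR²) = 2/3.
Translational: Mg sinθ − f = Ma. Rotational about the CM: fR = Iα = kMRa, so f = kMa.
Eliminating f: Mg sinθ = (1+k)Ma, so a = g sinθ/(1+k) = 10 × sin16.5° / 1.667 ≈ 1.70 m/s².

a ≈ 1.70 m/s²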